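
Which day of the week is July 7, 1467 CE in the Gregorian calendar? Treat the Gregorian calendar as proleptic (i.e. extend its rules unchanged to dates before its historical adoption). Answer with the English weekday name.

JDN 2257058 mod 7 = 6, and JDN 0 was a Monday, so this is a Sunday.

Sunday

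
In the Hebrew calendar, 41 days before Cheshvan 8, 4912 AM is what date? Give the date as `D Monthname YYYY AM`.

Counting 41 days back from JDN 2141753 reaches JDN 2141712, which is 26 Elul 4911 AM.

26 Elul 4911 AM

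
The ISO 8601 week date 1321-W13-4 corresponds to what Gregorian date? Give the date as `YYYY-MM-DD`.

1321-03-27

ISO week 1 of 1321 is the week containing the first Thursday of 1321.
Week 13, day 4 (Thursday) lands on 1321-03-27.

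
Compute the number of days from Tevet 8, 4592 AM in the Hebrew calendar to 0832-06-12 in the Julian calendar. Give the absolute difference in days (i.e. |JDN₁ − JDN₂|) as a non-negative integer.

JDN of the first date = 2024931.
JDN of the second date = 2025109.
|2025109 − 2024931| = 178.

178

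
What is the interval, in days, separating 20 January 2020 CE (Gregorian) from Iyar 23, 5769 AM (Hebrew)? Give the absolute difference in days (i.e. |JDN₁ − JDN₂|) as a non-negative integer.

3900

JDN of the first date = 2458869.
JDN of the second date = 2454969.
|2454969 − 2458869| = 3900.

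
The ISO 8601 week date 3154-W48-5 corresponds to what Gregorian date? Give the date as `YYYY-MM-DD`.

ISO week 1 of 3154 is the week containing the first Thursday of 3154.
Week 48, day 5 (Friday) lands on 3154-12-03.

3154-12-03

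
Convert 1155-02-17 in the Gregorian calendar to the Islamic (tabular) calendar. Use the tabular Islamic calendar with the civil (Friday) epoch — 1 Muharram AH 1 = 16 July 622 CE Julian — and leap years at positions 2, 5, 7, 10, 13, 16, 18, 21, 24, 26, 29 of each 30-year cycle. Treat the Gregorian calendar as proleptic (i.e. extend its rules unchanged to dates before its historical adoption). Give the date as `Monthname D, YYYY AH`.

Both dates share Julian Day Number 2142962; in the tabular Islamic calendar that is 5 Dhu al-Hijjah 549 AH.

Dhu al-Hijjah 5, 549 AH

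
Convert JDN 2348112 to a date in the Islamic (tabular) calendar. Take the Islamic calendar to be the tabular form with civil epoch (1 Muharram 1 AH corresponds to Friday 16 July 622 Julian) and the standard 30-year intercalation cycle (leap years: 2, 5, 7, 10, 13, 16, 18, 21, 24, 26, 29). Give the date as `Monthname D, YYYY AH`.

JDN 2348112 is 23 October 1716 in the Gregorian calendar.
In the tabular Islamic calendar that day is Dhu al-Qa'dah 7, 1128 AH.

Dhu al-Qa'dah 7, 1128 AH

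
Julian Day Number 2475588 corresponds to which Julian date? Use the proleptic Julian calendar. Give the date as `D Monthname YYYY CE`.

16 October 2065 CE

The Gregorian equivalent of JDN 2475588 is 29 October 2065.
In the Julian calendar that day is 16 October 2065 CE.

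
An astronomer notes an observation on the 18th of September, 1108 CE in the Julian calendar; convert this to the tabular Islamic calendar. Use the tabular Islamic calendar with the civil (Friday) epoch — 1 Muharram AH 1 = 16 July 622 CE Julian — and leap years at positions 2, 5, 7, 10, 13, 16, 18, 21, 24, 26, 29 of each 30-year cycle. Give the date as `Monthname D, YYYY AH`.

Safar 9, 502 AH

The source date corresponds to 25 September 1108 in the proleptic Gregorian calendar (JDN 2126016).
That day falls on 9 Safar 502 AH in the tabular Islamic calendar.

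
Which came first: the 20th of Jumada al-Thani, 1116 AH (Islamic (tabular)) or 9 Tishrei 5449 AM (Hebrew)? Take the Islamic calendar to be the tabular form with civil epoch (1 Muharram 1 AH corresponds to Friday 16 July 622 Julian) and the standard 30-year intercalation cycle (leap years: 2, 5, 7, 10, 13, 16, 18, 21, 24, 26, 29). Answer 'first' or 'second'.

First date → JDN 2343726; second date → JDN 2337866.
JDN 2337866 < JDN 2343726, so the second date is earlier.

second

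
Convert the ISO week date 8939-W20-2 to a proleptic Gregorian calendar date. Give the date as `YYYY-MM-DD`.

8939-05-12

ISO week 1 of 8939 is the week containing the first Thursday of 8939.
Week 20, day 2 (Tuesday) lands on 8939-05-12.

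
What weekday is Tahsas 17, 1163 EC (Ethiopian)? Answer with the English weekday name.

Sunday

Equivalently 20 December 1170 Gregorian, JDN 2148747.
JDN 2148747 mod 7 = 6, and JDN 0 was a Monday, so this is a Sunday.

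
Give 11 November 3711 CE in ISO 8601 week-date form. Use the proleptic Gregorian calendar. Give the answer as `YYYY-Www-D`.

The weekday is Wednesday (ISO weekday 3).
That Wednesday belongs to ISO week 46 of ISO year 3711.

3711-W46-3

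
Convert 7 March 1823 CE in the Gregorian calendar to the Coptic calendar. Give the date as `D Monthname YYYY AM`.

29 Meshir 1539 AM

Both dates share Julian Day Number 2386962; in the Coptic calendar that is 29 Meshir 1539 AM.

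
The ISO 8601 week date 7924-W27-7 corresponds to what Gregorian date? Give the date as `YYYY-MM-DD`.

ISO week 1 of 7924 is the week containing the first Thursday of 7924.
Week 27, day 7 (Sunday) lands on 7924-07-06.

7924-07-06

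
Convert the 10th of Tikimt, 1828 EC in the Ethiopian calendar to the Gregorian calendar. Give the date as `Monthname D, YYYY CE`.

October 20, 1835 CE

Julian Day Number of the source date = 2391572.
Converting JDN 2391572 to the Gregorian calendar gives 20 October 1835 CE.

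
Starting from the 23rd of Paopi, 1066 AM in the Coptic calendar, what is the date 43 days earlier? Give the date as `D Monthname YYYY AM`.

10 Thout 1066 AM

JDN of the 23rd of Paopi, 1066 AM = 2214073.
2214073 − 43 = 2214030.
JDN 2214030 in the Coptic calendar is 10 Thout 1066 AM.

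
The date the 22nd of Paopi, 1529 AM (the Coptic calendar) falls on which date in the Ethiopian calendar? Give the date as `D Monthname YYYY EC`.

22 Tikimt 1805 EC

The source date corresponds to 31 October 1812 in the Gregorian calendar (JDN 2383183).
That day falls on 22 Tikimt 1805 EC in the Ethiopian calendar.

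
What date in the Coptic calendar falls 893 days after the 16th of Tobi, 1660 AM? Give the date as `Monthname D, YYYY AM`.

Counting 893 days forward from JDN 2431115 reaches JDN 2432008, which is Paoni 29, 1662 AM.

Paoni 29, 1662 AM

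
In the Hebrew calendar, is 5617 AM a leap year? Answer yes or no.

Hebrew year 5617 is year 12 of its 19-year Metonic cycle; leap years are at positions 3, 6, 8, 11, 14, 17, 19, so it is a common year (12 months).

no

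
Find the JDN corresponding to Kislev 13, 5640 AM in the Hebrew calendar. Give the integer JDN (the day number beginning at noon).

2407682

Equivalently 28 November 1879 (Gregorian).
JDN 2299161 is 15 October 1582 CE (Gregorian); the target day is +108521 days from there, so JDN = 2407682.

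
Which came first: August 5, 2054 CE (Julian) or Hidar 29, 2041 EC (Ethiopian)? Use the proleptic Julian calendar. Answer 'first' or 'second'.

First date → JDN 2471498; second date → JDN 2469419.
JDN 2469419 < JDN 2471498, so the second date is earlier.

second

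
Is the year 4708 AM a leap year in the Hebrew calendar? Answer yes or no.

no

Hebrew year 4708 is year 15 of its 19-year Metonic cycle; leap years are at positions 3, 6, 8, 11, 14, 17, 19, so it is a common year (12 months).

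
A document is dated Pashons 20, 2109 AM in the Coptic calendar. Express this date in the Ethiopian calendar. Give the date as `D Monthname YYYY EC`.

20 Ginbot 2385 EC

Julian Day Number of the source date = 2595236.
Converting JDN 2595236 to the Ethiopian calendar gives 20 Ginbot 2385 EC.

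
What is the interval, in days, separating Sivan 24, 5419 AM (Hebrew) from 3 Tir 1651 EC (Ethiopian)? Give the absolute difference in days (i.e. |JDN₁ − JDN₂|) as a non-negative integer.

158

JDN of the first date = 2327163.
JDN of the second date = 2327005.
|2327005 − 2327163| = 158.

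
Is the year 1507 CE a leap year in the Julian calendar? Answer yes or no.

no

1507 mod 4 = 3, so it is a common year in the Julian calendar.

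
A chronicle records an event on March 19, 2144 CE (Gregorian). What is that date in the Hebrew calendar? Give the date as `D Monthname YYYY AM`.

14 Adar II 5904 AM

Both dates share Julian Day Number 2504218; in the Hebrew calendar that is 14 Adar II 5904 AM.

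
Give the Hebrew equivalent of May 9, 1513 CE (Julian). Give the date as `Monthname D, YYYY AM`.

The source date corresponds to 19 May 1513 in the proleptic Gregorian calendar (JDN 2273810).
That day falls on 4 Sivan 5273 AM in the Hebrew calendar.

Sivan 4, 5273 AM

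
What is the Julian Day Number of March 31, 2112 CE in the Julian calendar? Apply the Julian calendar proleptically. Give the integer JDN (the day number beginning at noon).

2492556

In the Gregorian calendar the same day is 14 April 2112.
JDN 2299161 is 15 October 1582 CE (Gregorian); the target day is +193395 days from there, so JDN = 2492556.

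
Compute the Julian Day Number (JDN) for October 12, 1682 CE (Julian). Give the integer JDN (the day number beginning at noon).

Equivalently 22 October 1682 (Gregorian).
JDN 2451545 is 1 January 2000 CE (Gregorian); the target day is −115852 days from there, so JDN = 2335693.

2335693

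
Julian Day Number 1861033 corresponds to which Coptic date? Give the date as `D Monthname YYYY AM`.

30 Paremhat 99 AM

JDN 1861033 is 27 March 383 in the proleptic Gregorian calendar.
In the Coptic calendar that day is 30 Paremhat 99 AM.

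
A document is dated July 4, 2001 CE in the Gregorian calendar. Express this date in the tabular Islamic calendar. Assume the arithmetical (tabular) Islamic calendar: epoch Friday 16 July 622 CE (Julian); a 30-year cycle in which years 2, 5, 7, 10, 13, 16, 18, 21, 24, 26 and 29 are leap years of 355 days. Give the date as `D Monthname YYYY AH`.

Julian Day Number of the source date = 2452095.
Converting JDN 2452095 to the tabular Islamic calendar gives 12 Rabi' al-Thani 1422 AH.

12 Rabi' al-Thani 1422 AH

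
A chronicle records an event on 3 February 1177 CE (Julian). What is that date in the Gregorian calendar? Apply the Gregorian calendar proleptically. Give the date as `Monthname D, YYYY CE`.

For dates in this range the Gregorian date is 7 days ahead of the Julian.
3 February 1177 Julian + 7 days → 10 February 1177 Gregorian.

February 10, 1177 CE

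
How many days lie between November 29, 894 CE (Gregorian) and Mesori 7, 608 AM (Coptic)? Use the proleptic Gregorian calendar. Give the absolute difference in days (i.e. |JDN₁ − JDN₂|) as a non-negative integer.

847

JDN of the first date = 2047920.
JDN of the second date = 2047073.
|2047073 − 2047920| = 847.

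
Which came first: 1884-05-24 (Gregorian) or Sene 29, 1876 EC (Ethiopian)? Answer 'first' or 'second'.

first

First date → JDN 2409321; second date → JDN 2409363.
JDN 2409321 < JDN 2409363, so the first date is earlier.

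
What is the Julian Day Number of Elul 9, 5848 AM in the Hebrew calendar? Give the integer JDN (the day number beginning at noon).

In the Gregorian calendar the same day is 26 August 2088.
JDN 2299161 is 15 October 1582 CE (Gregorian); the target day is +184764 days from there, so JDN = 2483925.

2483925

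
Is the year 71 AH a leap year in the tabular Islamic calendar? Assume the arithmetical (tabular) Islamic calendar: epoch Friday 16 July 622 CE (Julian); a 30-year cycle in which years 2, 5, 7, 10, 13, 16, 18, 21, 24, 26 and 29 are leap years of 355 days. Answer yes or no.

Year 71 AH is year 11 of its 30-year cycle; leap positions are 2, 5, 7, 10, 13, 16, 18, 21, 24, 26, 29, so it is a common year (354 days).

no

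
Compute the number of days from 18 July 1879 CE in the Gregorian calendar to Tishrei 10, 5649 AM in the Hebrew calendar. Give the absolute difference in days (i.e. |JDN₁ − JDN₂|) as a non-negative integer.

3347

JDN of the first date = 2407549.
JDN of the second date = 2410896.
|2410896 − 2407549| = 3347.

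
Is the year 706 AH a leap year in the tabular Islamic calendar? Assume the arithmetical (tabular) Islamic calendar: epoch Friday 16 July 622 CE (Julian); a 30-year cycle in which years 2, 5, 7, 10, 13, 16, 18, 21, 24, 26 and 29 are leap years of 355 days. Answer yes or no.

yes

Year 706 AH is year 16 of its 30-year cycle; leap positions are 2, 5, 7, 10, 13, 16, 18, 21, 24, 26, 29, so it is a leap year (355 days).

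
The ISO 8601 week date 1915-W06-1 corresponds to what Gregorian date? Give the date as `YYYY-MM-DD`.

ISO week 1 of 1915 is the week containing the first Thursday of 1915.
Week 6, day 1 (Monday) lands on 1915-02-08.

1915-02-08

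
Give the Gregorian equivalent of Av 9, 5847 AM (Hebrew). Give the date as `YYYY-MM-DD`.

Julian Day Number of the source date = 2483540.
Converting JDN 2483540 to the Gregorian calendar gives 7 August 2087 CE.

2087-08-07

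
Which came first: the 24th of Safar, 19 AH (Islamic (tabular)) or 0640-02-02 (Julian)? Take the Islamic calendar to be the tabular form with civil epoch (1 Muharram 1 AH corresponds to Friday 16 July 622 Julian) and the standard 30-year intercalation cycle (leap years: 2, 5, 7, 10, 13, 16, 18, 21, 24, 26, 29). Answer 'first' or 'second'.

second

First date → JDN 1954872; second date → JDN 1954850.
JDN 1954850 < JDN 1954872, so the second date is earlier.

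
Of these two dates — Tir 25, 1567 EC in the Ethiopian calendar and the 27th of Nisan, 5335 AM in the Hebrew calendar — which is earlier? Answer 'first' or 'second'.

first

Converting both to JDN: 2296346 vs 2296423; the smaller is the first.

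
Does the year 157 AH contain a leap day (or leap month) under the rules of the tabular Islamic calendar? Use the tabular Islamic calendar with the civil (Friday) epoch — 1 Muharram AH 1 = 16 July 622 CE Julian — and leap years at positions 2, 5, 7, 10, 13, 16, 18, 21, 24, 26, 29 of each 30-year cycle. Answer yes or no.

Year 157 AH is year 7 of its 30-year cycle; leap positions are 2, 5, 7, 10, 13, 16, 18, 21, 24, 26, 29, so it is a leap year (355 days).

yes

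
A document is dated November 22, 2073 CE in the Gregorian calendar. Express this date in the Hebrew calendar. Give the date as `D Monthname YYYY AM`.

Both dates share Julian Day Number 2478534; in the Hebrew calendar that is 22 Cheshvan 5834 AM.

22 Cheshvan 5834 AM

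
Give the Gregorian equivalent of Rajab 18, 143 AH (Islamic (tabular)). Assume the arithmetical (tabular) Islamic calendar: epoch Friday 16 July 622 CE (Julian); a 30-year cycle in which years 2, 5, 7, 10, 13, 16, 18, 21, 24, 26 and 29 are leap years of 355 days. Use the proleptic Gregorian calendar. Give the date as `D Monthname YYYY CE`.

6 November 760 CE

Julian Day Number of the source date = 1998954.
Converting JDN 1998954 to the Gregorian calendar gives 6 November 760 CE.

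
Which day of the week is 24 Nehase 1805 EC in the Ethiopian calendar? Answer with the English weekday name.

Sunday

Equivalently 29 August 1813 Gregorian, JDN 2383485.
Since JDN mod 7 = 6 (0 = Monday), the day is Sunday.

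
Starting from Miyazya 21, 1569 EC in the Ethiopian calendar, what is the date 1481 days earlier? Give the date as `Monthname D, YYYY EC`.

Miyazya 1, 1565 EC

Counting 1481 days back from JDN 2297163 reaches JDN 2295682, which is Miyazya 1, 1565 EC.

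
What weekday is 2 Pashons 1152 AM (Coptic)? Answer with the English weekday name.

Friday

Equivalently 6 May 1436 Gregorian, JDN 2245674.
JDN 2245674 mod 7 = 4, and JDN 0 was a Monday, so this is a Friday.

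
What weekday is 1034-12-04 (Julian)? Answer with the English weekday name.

Wednesday

This is JDN 2099064 (10 December 1034 Gregorian).
Since JDN mod 7 = 2 (0 = Monday), the day is Wednesday.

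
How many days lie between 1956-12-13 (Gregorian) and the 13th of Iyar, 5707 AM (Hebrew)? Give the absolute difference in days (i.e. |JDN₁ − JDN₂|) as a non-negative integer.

JDN of the first date = 2435821.
JDN of the second date = 2432309.
|2432309 − 2435821| = 3512.

3512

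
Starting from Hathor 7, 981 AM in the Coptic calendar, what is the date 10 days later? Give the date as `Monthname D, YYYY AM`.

Hathor 17, 981 AM

JDN of Hathor 7, 981 AM = 2183041.
2183041 + 10 = 2183051.
JDN 2183051 in the Coptic calendar is Hathor 17, 981 AM.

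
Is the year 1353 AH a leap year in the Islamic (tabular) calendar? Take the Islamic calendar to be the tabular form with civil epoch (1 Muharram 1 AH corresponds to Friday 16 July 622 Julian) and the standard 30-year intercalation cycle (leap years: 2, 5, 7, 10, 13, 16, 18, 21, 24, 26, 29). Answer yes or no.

no

Year 1353 AH is year 3 of its 30-year cycle; leap positions are 2, 5, 7, 10, 13, 16, 18, 21, 24, 26, 29, so it is a common year (354 days).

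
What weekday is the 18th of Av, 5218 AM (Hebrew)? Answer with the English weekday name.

Saturday

This is JDN 2253802 (7 August 1458 Gregorian).
JDN 2253802 mod 7 = 5, and JDN 0 was a Monday, so this is a Saturday.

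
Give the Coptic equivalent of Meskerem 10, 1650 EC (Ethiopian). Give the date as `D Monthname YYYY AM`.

10 Thout 1374 AM

Julian Day Number of the source date = 2326527.
Converting JDN 2326527 to the Coptic calendar gives 10 Thout 1374 AM.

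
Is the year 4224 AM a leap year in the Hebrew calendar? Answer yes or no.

Hebrew year 4224 is year 6 of its 19-year Metonic cycle; leap years are at positions 3, 6, 8, 11, 14, 17, 19, so it is a leap year (13 months).

yes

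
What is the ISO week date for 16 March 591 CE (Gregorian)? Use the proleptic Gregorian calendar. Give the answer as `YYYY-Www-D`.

The weekday is Wednesday (ISO weekday 3).
That Wednesday belongs to ISO week 11 of ISO year 591.

0591-W11-3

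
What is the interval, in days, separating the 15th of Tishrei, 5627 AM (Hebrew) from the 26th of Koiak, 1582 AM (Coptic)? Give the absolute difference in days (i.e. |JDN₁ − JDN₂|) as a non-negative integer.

264

First date → JDN 2402869; second date → JDN 2402605.
The interval is |2402869 − 2402605| = 264 days.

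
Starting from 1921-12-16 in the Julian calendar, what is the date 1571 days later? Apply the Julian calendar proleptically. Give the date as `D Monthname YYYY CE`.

JDN of 1921-12-16 = 2423053.
2423053 + 1571 = 2424624.
JDN 2424624 in the Julian calendar is 5 April 1926 CE.

5 April 1926 CE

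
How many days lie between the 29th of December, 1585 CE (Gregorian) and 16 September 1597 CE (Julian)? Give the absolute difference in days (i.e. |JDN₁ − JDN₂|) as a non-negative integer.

4289

JDN of the first date = 2300332.
JDN of the second date = 2304621.
|2304621 − 2300332| = 4289.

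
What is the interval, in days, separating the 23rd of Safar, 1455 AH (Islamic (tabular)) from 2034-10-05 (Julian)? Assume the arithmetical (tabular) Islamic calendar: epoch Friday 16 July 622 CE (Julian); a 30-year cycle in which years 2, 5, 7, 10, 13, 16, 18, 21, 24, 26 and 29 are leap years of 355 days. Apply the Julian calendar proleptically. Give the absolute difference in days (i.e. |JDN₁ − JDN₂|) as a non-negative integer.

513

First date → JDN 2463741; second date → JDN 2464254.
The interval is |2463741 − 2464254| = 513 days.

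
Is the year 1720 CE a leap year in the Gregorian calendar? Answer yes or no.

1720 is divisible by 4 and not by 100, so it is a leap year.

yes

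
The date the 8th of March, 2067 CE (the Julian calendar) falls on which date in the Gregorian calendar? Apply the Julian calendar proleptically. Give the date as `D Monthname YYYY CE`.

21 March 2067 CE

At this point the Julian calendar is 13 days behind the Gregorian.
8 March 2067 Julian + 13 days → 21 March 2067 Gregorian.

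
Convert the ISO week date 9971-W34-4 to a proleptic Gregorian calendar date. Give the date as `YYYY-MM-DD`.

9971-08-26

ISO week 1 of 9971 is the week containing the first Thursday of 9971.
Week 34, day 4 (Thursday) lands on 9971-08-26.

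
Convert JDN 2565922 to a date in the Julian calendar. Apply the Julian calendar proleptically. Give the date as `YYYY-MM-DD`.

2313-02-10

JDN 2565922 is 26 February 2313 in the Gregorian calendar.
In the Julian calendar that day is 2313-02-10.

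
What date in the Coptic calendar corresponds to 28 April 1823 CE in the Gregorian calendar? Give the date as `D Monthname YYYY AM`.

Julian Day Number of the source date = 2387014.
Converting JDN 2387014 to the Coptic calendar gives 21 Parmouti 1539 AM.

21 Parmouti 1539 AM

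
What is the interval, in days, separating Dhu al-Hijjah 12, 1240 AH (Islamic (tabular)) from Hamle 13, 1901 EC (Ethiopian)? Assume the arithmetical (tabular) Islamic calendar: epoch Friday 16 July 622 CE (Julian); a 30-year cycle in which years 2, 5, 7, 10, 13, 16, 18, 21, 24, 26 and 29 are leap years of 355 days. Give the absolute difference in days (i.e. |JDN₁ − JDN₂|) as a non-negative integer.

30672

First date → JDN 2387836; second date → JDN 2418508.
The interval is |2387836 − 2418508| = 30672 days.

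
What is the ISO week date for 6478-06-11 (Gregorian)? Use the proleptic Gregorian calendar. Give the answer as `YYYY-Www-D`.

The weekday is Saturday (ISO weekday 6).
That Saturday belongs to ISO week 23 of ISO year 6478.

6478-W23-6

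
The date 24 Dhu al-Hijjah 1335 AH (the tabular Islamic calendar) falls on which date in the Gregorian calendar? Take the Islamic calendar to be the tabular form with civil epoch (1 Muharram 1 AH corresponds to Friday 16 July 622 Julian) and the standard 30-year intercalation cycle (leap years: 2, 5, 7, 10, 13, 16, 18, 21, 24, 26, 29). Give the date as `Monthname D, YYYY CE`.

October 11, 1917 CE

Both dates share Julian Day Number 2421513; in the Gregorian calendar that is 11 October 1917 CE.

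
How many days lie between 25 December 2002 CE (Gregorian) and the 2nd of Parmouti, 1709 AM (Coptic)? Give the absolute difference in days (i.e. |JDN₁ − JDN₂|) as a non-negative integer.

3546

JDN of the first date = 2452634.
JDN of the second date = 2449088.
|2449088 − 2452634| = 3546.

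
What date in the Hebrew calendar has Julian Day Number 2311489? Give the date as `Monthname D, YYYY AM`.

The Gregorian equivalent of JDN 2311489 is 16 July 1616.
In the Hebrew calendar that day is Av 2, 5376 AM.

Av 2, 5376 AM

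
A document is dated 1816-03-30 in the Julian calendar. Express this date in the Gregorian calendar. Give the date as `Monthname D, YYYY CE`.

At this point the Julian calendar is 12 days behind the Gregorian.
30 March 1816 Julian + 12 days → 11 April 1816 Gregorian.

April 11, 1816 CE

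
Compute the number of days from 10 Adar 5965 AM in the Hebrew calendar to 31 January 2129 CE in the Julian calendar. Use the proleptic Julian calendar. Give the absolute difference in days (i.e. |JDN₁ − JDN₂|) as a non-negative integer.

First date → JDN 2526481; second date → JDN 2498706.
The interval is |2526481 − 2498706| = 27775 days.

27775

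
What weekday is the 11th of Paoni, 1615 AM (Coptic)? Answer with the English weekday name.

Saturday

In the Gregorian calendar this is 17 June 1899 (JDN 2414823).
JDN 2414823 mod 7 = 5, and JDN 0 was a Monday, so this is a Saturday.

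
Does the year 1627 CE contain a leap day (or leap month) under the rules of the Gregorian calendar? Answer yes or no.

1627 is not divisible by 4, so it is a common year.

no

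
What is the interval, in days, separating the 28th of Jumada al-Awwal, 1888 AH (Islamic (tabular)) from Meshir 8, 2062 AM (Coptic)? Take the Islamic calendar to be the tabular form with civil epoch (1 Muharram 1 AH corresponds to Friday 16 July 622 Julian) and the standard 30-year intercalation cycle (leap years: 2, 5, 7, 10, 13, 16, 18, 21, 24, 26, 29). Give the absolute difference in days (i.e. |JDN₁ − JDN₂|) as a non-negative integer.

JDN of the first date = 2617275.
JDN of the second date = 2577967.
|2577967 − 2617275| = 39308.

39308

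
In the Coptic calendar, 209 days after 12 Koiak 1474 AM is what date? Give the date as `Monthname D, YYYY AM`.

Epip 11, 1474 AM

Counting 209 days forward from JDN 2363144 reaches JDN 2363353, which is Epip 11, 1474 AM.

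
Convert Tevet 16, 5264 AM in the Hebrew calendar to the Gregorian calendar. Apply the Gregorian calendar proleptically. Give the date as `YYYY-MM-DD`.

1504-01-13

Julian Day Number of the source date = 2270396.
Converting JDN 2270396 to the Gregorian calendar gives 13 January 1504 CE.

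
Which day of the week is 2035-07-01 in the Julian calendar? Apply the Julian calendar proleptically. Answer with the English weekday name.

Equivalently 14 July 2035 Gregorian, JDN 2464523.
Since JDN mod 7 = 5 (0 = Monday), the day is Saturday.

Saturday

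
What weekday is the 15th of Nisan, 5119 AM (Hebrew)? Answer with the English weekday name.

Equivalently 21 April 1359 Gregorian, JDN 2217535.
Since JDN mod 7 = 5 (0 = Monday), the day is Saturday.

Saturday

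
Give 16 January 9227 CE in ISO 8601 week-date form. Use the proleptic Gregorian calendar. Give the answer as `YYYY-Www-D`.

The weekday is Saturday (ISO weekday 6).
That Saturday belongs to ISO week 2 of ISO year 9227.

9227-W02-6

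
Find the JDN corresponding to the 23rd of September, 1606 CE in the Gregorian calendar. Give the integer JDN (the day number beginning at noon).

JDN 2400001 is 17 November 1858 CE (Gregorian), MJD 0; the target day is −92096 days from there, so JDN = 2307905.

2307905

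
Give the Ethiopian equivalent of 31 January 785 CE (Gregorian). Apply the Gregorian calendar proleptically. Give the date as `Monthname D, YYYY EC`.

Julian Day Number of the source date = 2007806.
Converting JDN 2007806 to the Ethiopian calendar gives 2 Yekatit 777 EC.

Yekatit 2, 777 EC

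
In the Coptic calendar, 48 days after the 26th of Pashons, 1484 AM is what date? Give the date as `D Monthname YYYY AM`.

14 Epip 1484 AM

JDN of the 26th of Pashons, 1484 AM = 2366961.
2366961 + 48 = 2367009.
JDN 2367009 in the Coptic calendar is 14 Epip 1484 AM.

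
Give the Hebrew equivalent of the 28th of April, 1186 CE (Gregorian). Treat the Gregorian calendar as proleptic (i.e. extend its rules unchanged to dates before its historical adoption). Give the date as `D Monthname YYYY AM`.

30 Nisan 4946 AM

Both dates share Julian Day Number 2154355; in the Hebrew calendar that is 30 Nisan 4946 AM.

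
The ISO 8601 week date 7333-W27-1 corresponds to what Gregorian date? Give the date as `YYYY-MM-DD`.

7333-06-29

ISO week 1 of 7333 is the week containing the first Thursday of 7333.
Week 27, day 1 (Monday) lands on 7333-06-29.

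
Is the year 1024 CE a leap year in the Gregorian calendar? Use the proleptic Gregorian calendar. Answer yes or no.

1024 is divisible by 4 and not by 100, so it is a leap year.

yes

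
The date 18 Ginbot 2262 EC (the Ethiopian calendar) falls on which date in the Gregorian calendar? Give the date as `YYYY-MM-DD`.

Both dates share Julian Day Number 2550308; in the Gregorian calendar that is 28 May 2270 CE.

2270-05-28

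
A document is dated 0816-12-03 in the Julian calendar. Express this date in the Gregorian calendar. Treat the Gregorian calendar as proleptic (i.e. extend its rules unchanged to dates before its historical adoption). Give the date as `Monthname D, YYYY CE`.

At this point the Julian calendar is 4 days behind the Gregorian.
3 December 816 Julian + 4 days → 7 December 816 Gregorian.

December 7, 816 CE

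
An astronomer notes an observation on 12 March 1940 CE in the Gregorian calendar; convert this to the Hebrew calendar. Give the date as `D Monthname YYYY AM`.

Both dates share Julian Day Number 2429701; in the Hebrew calendar that is 2 Adar II 5700 AM.

2 Adar II 5700 AM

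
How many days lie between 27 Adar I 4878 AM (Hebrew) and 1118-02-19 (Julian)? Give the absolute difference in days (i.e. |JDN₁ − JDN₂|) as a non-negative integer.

2

First date → JDN 2129459; second date → JDN 2129457.
The interval is |2129459 − 2129457| = 2 days.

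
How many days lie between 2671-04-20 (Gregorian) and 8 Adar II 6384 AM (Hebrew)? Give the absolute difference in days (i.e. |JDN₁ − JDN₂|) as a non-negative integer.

17197

First date → JDN 2696732; second date → JDN 2679535.
The interval is |2696732 − 2679535| = 17197 days.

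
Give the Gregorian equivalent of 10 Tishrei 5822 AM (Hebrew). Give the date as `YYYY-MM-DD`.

2061-09-24

Julian Day Number of the source date = 2474092.
Converting JDN 2474092 to the Gregorian calendar gives 24 September 2061 CE.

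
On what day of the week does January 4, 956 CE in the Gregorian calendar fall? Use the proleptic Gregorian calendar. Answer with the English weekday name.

Sunday

JDN 2070235 mod 7 = 6, and JDN 0 was a Monday, so this is a Sunday.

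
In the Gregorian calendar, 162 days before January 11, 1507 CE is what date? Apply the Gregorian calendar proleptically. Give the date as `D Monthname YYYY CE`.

Counting 162 days back from JDN 2271490 reaches JDN 2271328, which is 2 August 1506 CE.

2 August 1506 CE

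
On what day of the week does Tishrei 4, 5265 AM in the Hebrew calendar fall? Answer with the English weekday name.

Thursday

Equivalently 22 September 1504 Gregorian, JDN 2270649.
2270649 ≡ 3 (mod 7); counting from Monday = 0 gives Thursday.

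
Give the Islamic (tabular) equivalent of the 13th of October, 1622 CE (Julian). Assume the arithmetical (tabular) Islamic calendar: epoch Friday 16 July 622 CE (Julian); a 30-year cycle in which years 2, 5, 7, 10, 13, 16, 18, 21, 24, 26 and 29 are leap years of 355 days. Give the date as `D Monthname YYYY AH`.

Both dates share Julian Day Number 2313779; in the tabular Islamic calendar that is 17 Dhu al-Hijjah 1031 AH.

17 Dhu al-Hijjah 1031 AH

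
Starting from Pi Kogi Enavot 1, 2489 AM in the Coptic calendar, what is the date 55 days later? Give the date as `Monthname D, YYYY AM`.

The starting date is JDN 2734132; 2734132 + 55 = 2734187.
JDN 2734187 corresponds to Paopi 21, 2490 AM.

Paopi 21, 2490 AM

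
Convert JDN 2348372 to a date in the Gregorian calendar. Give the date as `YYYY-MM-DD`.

1717-07-10

Counting from JDN 2299161 = 15 Oct 1582 gives an offset of 49211 days.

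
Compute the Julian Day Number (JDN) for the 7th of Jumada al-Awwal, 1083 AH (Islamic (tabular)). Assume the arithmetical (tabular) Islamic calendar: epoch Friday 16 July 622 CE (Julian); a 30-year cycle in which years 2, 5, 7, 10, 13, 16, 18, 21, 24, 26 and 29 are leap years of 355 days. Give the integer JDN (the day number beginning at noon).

2331989

Equivalently 31 August 1672 (Gregorian).
JDN 2299161 is 15 October 1582 CE (Gregorian); the target day is +32828 days from there, so JDN = 2331989.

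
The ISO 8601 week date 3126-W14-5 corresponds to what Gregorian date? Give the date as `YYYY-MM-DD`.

ISO week 1 of 3126 is the week containing the first Thursday of 3126.
Week 14, day 5 (Friday) lands on 3126-04-09.

3126-04-09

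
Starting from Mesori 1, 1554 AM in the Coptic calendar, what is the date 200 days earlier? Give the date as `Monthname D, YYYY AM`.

Tobi 11, 1554 AM

Counting 200 days back from JDN 2392593 reaches JDN 2392393, which is Tobi 11, 1554 AM.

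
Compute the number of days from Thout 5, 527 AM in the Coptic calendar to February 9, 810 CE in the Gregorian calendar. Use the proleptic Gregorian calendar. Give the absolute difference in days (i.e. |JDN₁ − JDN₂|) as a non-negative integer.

209

JDN of the first date = 2017155.
JDN of the second date = 2016946.
|2016946 − 2017155| = 209.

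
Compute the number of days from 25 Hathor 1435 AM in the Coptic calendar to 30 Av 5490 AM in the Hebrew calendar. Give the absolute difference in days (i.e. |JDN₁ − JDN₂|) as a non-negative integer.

JDN of the first date = 2348882.
JDN of the second date = 2353154.
|2353154 − 2348882| = 4272.

4272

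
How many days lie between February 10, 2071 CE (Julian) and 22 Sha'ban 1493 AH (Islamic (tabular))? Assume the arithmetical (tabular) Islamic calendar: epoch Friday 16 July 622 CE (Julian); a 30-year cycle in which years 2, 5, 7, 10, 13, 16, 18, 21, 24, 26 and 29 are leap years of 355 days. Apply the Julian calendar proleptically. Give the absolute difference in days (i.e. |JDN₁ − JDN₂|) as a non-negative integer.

First date → JDN 2477531; second date → JDN 2477383.
The interval is |2477531 − 2477383| = 148 days.

148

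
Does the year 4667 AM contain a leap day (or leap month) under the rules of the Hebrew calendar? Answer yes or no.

Hebrew year 4667 is year 12 of its 19-year Metonic cycle; leap years are at positions 3, 6, 8, 11, 14, 17, 19, so it is a common year (12 months).

no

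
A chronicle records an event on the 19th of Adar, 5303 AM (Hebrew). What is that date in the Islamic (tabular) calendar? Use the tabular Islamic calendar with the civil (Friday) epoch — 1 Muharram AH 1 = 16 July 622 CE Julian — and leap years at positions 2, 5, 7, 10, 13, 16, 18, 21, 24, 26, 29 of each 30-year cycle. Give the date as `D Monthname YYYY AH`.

Both dates share Julian Day Number 2284692; in the tabular Islamic calendar that is 18 Dhu al-Qa'dah 949 AH.

18 Dhu al-Qa'dah 949 AH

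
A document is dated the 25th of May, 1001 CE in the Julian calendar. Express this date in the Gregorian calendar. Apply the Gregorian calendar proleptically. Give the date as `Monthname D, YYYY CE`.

May 31, 1001 CE

For dates in this range the Gregorian date is 6 days ahead of the Julian.
25 May 1001 Julian + 6 days → 31 May 1001 Gregorian.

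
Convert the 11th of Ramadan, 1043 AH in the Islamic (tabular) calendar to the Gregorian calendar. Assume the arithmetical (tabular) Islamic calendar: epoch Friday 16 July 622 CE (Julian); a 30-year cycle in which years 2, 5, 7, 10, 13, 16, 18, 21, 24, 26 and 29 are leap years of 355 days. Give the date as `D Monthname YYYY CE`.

Julian Day Number of the source date = 2317936.
Converting JDN 2317936 to the Gregorian calendar gives 11 March 1634 CE.

11 March 1634 CE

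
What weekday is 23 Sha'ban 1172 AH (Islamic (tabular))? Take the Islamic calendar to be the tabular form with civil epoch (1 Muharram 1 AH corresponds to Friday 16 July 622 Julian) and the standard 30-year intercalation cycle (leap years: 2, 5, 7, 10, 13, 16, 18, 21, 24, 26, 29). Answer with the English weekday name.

Saturday

This is JDN 2363632 (21 April 1759 Gregorian).
Since JDN mod 7 = 5 (0 = Monday), the day is Saturday.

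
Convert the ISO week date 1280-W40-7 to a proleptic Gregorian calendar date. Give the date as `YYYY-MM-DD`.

ISO week 1 of 1280 is the week containing the first Thursday of 1280.
Week 40, day 7 (Sunday) lands on 1280-10-06.

1280-10-06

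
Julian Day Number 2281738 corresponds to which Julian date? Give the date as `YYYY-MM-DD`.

1535-01-22

The proleptic Gregorian equivalent of JDN 2281738 is 1 February 1535.
In the Julian calendar that day is 1535-01-22.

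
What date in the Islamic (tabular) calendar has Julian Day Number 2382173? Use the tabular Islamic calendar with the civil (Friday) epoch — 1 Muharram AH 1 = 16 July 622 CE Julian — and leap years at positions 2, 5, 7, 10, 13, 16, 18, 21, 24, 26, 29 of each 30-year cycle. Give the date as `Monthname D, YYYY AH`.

JDN 2382173 is 25 January 1810 in the Gregorian calendar.
In the tabular Islamic calendar that day is Dhu al-Hijjah 19, 1224 AH.

Dhu al-Hijjah 19, 1224 AH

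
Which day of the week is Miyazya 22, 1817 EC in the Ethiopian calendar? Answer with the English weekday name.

Friday

In the Gregorian calendar this is 29 April 1825 (JDN 2387746).
JDN 2387746 mod 7 = 4, and JDN 0 was a Monday, so this is a Friday.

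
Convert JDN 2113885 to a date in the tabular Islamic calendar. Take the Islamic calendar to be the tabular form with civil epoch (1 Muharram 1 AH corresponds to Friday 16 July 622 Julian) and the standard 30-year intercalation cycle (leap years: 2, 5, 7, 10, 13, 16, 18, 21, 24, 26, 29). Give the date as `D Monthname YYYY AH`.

16 Dhu al-Qa'dah 467 AH

The proleptic Gregorian equivalent of JDN 2113885 is 9 July 1075.
In the tabular Islamic calendar that day is 16 Dhu al-Qa'dah 467 AH.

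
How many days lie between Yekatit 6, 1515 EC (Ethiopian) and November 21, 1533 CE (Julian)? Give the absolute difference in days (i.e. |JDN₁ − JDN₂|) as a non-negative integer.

JDN of the first date = 2277364.
JDN of the second date = 2281311.
|2281311 − 2277364| = 3947.

3947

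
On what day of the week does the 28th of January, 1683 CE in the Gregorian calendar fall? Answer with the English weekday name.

2335791 ≡ 3 (mod 7); counting from Monday = 0 gives Thursday.

Thursday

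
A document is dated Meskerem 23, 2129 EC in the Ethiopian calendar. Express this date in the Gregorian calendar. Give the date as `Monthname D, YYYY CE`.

Both dates share Julian Day Number 2501495; in the Gregorian calendar that is 4 October 2136 CE.

October 4, 2136 CE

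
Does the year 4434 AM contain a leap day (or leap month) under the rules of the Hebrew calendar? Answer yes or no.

no

Hebrew year 4434 is year 7 of its 19-year Metonic cycle; leap years are at positions 3, 6, 8, 11, 14, 17, 19, so it is a common year (12 months).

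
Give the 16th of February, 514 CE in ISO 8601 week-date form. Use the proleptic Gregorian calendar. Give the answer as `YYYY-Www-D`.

0514-W07-5

The weekday is Friday (ISO weekday 5).
That Friday belongs to ISO week 7 of ISO year 514.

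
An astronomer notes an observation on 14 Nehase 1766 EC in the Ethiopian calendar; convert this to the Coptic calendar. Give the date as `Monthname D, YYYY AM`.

Mesori 14, 1490 AM

Julian Day Number of the source date = 2369230.
Converting JDN 2369230 to the Coptic calendar gives 14 Mesori 1490 AM.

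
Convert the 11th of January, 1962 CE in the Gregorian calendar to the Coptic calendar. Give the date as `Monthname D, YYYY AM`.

Both dates share Julian Day Number 2437676; in the Coptic calendar that is 3 Tobi 1678 AM.

Tobi 3, 1678 AM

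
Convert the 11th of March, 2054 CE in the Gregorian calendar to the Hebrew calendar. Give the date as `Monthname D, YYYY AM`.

Both dates share Julian Day Number 2471338; in the Hebrew calendar that is 1 Adar II 5814 AM.

Adar II 1, 5814 AM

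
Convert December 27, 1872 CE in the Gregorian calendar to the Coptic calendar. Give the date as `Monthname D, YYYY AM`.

Koiak 19, 1589 AM

Both dates share Julian Day Number 2405155; in the Coptic calendar that is 19 Koiak 1589 AM.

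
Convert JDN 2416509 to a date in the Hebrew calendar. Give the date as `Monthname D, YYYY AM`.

Shevat 12, 5664 AM

The Gregorian equivalent of JDN 2416509 is 29 January 1904.
In the Hebrew calendar that day is Shevat 12, 5664 AM.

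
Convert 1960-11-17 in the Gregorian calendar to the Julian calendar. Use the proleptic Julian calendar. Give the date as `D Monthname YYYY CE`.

4 November 1960 CE

The Julian–Gregorian offset here is 13 days (Julian trailing).
17 November 1960 Gregorian − 13 days → 4 November 1960 Julian.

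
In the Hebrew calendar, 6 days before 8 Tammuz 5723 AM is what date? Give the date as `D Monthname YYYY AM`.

2 Tammuz 5723 AM

Counting 6 days back from JDN 2438211 reaches JDN 2438205, which is 2 Tammuz 5723 AM.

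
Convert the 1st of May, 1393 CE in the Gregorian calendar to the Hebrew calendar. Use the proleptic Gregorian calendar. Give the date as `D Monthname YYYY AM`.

Both dates share Julian Day Number 2229964; in the Hebrew calendar that is 10 Iyar 5153 AM.

10 Iyar 5153 AM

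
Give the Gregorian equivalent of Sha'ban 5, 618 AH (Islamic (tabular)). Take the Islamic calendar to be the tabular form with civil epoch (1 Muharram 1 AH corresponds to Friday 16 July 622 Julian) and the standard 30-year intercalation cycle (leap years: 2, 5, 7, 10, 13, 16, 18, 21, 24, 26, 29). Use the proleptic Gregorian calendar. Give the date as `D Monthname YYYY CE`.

1 October 1221 CE

Both dates share Julian Day Number 2167295; in the Gregorian calendar that is 1 October 1221 CE.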